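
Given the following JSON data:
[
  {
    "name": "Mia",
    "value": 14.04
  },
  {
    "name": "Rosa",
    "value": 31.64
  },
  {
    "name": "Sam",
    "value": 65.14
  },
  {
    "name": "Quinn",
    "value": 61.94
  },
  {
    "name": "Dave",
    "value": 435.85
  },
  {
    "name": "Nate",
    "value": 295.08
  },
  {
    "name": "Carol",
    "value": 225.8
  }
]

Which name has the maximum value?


Comparing values:
  Mia: 14.04
  Rosa: 31.64
  Sam: 65.14
  Quinn: 61.94
  Dave: 435.85
  Nate: 295.08
  Carol: 225.8
Maximum: Dave (435.85)

ANSWER: Dave


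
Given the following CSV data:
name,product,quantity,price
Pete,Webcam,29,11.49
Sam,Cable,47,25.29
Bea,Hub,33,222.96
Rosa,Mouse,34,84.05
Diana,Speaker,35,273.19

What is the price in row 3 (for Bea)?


Row 3: Bea
Column 'price' = 222.96

ANSWER: 222.96


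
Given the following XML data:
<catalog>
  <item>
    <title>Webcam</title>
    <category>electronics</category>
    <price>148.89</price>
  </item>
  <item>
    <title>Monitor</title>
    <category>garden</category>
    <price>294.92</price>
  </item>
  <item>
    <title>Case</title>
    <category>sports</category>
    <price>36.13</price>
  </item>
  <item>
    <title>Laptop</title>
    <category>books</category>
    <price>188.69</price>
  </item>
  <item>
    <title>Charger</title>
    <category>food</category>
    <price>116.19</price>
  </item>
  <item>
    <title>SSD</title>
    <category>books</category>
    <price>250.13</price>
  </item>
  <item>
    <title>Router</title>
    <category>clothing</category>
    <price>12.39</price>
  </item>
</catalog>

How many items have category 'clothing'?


Scanning <item> elements for <category>clothing</category>:
  Item 7: Router -> MATCH
Count: 1

ANSWER: 1


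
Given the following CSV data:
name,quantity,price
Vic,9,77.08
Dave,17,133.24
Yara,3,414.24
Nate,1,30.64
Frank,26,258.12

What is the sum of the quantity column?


Values in 'quantity' column:
  Row 1: 9
  Row 2: 17
  Row 3: 3
  Row 4: 1
  Row 5: 26
Sum = 9 + 17 + 3 + 1 + 26 = 56

ANSWER: 56


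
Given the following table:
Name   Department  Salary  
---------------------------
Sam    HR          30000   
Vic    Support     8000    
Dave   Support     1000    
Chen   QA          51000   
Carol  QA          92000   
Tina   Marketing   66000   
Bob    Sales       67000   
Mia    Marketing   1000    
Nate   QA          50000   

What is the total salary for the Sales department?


Sales department members:
  Bob: 67000
Total = 67000 = 67000

ANSWER: 67000


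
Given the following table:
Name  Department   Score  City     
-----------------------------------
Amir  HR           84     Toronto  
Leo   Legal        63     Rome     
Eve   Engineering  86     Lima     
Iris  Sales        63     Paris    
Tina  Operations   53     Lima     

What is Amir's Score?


Row 1: Amir
Score = 84

ANSWER: 84


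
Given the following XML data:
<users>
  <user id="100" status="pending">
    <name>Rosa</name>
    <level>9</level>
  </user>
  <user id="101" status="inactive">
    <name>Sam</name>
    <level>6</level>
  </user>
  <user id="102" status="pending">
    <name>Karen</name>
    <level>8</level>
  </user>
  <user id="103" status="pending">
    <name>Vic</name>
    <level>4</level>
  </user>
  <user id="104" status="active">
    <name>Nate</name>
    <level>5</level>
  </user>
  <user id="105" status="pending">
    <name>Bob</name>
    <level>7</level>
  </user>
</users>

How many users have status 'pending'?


Counting users with status='pending':
  Rosa (id=100) -> MATCH
  Karen (id=102) -> MATCH
  Vic (id=103) -> MATCH
  Bob (id=105) -> MATCH
Count: 4

ANSWER: 4


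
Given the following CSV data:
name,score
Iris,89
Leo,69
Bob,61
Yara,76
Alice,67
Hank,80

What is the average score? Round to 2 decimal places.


Scores: 89, 69, 61, 76, 67, 80
Sum = 442
Count = 6
Average = 442 / 6 = 73.67

ANSWER: 73.67


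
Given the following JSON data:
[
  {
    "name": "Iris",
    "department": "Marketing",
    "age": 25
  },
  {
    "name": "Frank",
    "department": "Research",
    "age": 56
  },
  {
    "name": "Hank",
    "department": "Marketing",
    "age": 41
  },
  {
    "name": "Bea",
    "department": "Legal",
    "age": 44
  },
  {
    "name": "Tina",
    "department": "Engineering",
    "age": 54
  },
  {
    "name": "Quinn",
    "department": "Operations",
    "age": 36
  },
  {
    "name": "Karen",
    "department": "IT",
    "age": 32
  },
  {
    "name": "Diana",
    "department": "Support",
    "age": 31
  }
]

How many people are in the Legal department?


Scanning records for department = Legal
  Record 3: Bea
Count: 1

ANSWER: 1


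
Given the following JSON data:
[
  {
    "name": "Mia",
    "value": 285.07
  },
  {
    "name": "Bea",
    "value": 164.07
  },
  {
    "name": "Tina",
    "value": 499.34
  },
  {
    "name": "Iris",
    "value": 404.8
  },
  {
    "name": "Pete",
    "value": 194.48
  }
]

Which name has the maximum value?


Comparing values:
  Mia: 285.07
  Bea: 164.07
  Tina: 499.34
  Iris: 404.8
  Pete: 194.48
Maximum: Tina (499.34)

ANSWER: Tina


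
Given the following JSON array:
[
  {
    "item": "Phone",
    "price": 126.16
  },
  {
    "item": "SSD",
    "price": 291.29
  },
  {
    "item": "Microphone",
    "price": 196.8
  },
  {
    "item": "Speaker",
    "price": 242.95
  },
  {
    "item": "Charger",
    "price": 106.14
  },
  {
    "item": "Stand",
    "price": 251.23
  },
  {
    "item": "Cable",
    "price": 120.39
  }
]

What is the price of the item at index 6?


Array index 6 -> Cable
price = 120.39

ANSWER: 120.39


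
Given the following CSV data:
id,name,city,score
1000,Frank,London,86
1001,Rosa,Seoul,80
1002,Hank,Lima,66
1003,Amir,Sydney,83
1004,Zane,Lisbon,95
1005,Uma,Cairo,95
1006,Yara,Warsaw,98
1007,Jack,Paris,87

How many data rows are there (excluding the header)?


Counting rows (excluding header):
Header: id,name,city,score
Data rows: 8

ANSWER: 8


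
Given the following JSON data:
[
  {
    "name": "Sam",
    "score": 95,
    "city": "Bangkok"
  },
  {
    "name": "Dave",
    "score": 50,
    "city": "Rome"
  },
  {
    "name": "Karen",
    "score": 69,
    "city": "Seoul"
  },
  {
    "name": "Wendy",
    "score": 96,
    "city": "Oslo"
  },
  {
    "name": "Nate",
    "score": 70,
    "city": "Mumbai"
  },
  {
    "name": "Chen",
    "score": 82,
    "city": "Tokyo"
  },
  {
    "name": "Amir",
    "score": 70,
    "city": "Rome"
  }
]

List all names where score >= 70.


Filtering records where score >= 70:
  Sam (score=95) -> YES
  Dave (score=50) -> no
  Karen (score=69) -> no
  Wendy (score=96) -> YES
  Nate (score=70) -> YES
  Chen (score=82) -> YES
  Amir (score=70) -> YES


ANSWER: Sam, Wendy, Nate, Chen, Amir


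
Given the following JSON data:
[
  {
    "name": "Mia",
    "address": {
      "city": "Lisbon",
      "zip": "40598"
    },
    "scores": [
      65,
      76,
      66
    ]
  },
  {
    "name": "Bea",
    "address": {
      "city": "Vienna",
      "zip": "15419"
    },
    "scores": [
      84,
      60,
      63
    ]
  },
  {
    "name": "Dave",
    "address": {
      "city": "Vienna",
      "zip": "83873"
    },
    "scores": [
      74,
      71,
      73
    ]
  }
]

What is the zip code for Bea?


Path: records[1].address.zip
Value: 15419

ANSWER: 15419


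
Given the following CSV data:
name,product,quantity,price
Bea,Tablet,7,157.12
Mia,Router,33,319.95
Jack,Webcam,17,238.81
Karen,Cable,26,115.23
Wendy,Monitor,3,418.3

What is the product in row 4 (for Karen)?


Row 4: Karen
Column 'product' = Cable

ANSWER: Cable


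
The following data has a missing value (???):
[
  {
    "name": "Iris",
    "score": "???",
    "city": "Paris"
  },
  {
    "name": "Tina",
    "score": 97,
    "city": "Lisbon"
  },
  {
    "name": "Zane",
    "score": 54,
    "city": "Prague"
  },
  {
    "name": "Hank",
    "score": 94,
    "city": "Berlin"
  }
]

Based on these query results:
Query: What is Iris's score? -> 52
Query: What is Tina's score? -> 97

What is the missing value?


The missing value is Iris's score
From query: Iris's score = 52

ANSWER: 52


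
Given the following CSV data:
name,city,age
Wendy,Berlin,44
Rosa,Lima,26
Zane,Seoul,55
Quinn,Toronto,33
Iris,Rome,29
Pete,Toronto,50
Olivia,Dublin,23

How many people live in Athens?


Scanning city column for 'Athens':
Total matches: 0

ANSWER: 0


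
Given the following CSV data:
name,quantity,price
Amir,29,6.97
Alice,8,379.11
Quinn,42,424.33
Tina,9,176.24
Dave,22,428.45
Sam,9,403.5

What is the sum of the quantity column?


Values in 'quantity' column:
  Row 1: 29
  Row 2: 8
  Row 3: 42
  Row 4: 9
  Row 5: 22
  Row 6: 9
Sum = 29 + 8 + 42 + 9 + 22 + 9 = 119

ANSWER: 119


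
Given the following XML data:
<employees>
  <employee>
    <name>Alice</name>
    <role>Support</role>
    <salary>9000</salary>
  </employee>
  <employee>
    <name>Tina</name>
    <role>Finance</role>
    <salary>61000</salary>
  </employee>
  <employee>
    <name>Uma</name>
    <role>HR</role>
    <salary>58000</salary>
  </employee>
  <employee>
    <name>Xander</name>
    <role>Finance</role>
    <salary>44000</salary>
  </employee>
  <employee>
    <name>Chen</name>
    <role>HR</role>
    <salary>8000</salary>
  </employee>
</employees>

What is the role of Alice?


Searching for <employee> with <name>Alice</name>
Found at position 1
<role>Support</role>

ANSWER: Support


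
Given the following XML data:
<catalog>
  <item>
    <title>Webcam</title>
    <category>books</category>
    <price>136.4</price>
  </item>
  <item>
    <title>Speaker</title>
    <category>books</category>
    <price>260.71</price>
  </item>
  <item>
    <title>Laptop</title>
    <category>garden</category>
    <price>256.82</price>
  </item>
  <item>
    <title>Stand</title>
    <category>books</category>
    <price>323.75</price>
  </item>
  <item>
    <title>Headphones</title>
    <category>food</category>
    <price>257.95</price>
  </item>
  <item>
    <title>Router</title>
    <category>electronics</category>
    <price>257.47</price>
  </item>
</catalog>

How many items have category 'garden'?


Scanning <item> elements for <category>garden</category>:
  Item 3: Laptop -> MATCH
Count: 1

ANSWER: 1


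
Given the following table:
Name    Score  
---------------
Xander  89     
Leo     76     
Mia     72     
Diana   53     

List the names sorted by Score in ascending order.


Sorting by Score (ascending):
  Diana: 53
  Mia: 72
  Leo: 76
  Xander: 89


ANSWER: Diana, Mia, Leo, Xander


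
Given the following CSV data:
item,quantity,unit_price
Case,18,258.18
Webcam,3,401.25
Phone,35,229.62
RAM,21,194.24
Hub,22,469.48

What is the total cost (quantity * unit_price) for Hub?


Row: Hub
quantity = 22
unit_price = 469.48
total = 22 * 469.48 = 10328.56

ANSWER: 10328.56


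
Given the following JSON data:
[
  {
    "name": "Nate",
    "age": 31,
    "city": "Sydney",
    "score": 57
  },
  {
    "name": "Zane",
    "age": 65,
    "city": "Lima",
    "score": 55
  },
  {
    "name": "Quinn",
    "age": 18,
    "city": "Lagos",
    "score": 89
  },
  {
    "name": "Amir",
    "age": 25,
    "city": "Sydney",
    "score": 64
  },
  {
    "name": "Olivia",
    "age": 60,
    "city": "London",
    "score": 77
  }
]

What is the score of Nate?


Looking up record where name = Nate
Record index: 0
Field 'score' = 57

ANSWER: 57


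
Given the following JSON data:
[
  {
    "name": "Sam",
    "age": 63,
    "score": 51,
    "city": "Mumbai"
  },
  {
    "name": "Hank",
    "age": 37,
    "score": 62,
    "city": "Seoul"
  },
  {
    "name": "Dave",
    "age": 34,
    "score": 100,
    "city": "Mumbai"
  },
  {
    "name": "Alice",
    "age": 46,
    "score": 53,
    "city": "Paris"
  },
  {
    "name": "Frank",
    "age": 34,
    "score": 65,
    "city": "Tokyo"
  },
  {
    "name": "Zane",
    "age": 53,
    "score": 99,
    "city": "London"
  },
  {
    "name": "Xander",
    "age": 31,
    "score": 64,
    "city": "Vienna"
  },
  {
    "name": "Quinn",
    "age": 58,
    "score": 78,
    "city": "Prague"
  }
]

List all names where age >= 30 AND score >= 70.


Checking both conditions:
  Sam (age=63, score=51) -> no
  Hank (age=37, score=62) -> no
  Dave (age=34, score=100) -> YES
  Alice (age=46, score=53) -> no
  Frank (age=34, score=65) -> no
  Zane (age=53, score=99) -> YES
  Xander (age=31, score=64) -> no
  Quinn (age=58, score=78) -> YES


ANSWER: Dave, Zane, Quinn


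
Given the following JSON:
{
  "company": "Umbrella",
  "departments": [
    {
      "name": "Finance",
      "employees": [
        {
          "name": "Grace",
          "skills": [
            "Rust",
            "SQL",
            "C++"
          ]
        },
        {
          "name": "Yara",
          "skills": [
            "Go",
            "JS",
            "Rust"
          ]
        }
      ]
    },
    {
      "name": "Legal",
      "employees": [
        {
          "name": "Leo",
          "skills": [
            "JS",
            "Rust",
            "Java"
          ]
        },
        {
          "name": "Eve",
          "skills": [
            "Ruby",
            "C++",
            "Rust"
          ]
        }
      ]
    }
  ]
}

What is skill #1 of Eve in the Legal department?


Path: departments[1].employees[1].skills[0]
Value: Ruby

ANSWER: Ruby


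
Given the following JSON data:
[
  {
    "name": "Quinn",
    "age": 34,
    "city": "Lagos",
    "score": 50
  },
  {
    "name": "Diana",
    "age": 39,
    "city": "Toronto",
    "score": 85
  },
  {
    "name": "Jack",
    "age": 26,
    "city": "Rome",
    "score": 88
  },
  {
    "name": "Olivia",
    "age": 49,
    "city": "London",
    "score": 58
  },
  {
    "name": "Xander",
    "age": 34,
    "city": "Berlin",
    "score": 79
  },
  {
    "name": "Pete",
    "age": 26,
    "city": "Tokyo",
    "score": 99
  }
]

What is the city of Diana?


Looking up record where name = Diana
Record index: 1
Field 'city' = Toronto

ANSWER: Toronto


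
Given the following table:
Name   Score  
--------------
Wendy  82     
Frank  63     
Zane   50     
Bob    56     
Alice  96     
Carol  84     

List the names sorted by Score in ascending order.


Sorting by Score (ascending):
  Zane: 50
  Bob: 56
  Frank: 63
  Wendy: 82
  Carol: 84
  Alice: 96


ANSWER: Zane, Bob, Frank, Wendy, Carol, Alice


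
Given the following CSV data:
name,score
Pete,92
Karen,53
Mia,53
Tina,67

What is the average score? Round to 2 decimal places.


Scores: 92, 53, 53, 67
Sum = 265
Count = 4
Average = 265 / 4 = 66.25

ANSWER: 66.25


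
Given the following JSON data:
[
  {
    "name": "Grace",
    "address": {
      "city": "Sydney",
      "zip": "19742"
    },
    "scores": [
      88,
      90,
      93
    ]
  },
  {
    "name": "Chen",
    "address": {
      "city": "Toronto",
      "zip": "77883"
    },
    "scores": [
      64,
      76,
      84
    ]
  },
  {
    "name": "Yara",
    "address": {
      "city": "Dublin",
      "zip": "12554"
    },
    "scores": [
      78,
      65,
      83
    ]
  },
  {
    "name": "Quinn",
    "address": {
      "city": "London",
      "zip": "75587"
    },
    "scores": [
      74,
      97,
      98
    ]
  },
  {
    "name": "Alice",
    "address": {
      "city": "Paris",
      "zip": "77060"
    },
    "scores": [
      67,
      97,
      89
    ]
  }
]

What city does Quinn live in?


Path: records[3].address.city
Value: London

ANSWER: London


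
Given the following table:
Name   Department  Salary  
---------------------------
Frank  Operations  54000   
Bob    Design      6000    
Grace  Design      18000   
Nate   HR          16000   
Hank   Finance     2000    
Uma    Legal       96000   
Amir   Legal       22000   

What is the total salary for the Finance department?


Finance department members:
  Hank: 2000
Total = 2000 = 2000

ANSWER: 2000


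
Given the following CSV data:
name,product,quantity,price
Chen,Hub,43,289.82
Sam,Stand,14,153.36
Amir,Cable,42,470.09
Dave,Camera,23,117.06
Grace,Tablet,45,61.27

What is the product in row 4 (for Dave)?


Row 4: Dave
Column 'product' = Camera

ANSWER: Camera


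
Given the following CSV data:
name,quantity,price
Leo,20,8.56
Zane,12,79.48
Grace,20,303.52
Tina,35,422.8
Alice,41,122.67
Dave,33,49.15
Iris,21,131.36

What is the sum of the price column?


Values in 'price' column:
  Row 1: 8.56
  Row 2: 79.48
  Row 3: 303.52
  Row 4: 422.8
  Row 5: 122.67
  Row 6: 49.15
  Row 7: 131.36
Sum = 8.56 + 79.48 + 303.52 + 422.8 + 122.67 + 49.15 + 131.36 = 1117.54

ANSWER: 1117.54


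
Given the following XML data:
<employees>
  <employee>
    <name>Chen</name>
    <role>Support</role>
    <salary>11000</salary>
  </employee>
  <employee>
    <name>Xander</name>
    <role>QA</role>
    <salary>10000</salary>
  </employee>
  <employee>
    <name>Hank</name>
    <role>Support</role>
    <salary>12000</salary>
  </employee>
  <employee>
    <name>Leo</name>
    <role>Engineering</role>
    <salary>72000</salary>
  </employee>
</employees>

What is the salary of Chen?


Searching for <employee> with <name>Chen</name>
Found at position 1
<salary>11000</salary>

ANSWER: 11000


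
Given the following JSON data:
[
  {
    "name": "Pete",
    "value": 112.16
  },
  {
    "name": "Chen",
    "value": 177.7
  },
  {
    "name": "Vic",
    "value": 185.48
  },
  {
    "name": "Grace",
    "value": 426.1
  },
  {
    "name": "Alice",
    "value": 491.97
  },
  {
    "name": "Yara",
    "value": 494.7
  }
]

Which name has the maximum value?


Comparing values:
  Pete: 112.16
  Chen: 177.7
  Vic: 185.48
  Grace: 426.1
  Alice: 491.97
  Yara: 494.7
Maximum: Yara (494.7)

ANSWER: Yara


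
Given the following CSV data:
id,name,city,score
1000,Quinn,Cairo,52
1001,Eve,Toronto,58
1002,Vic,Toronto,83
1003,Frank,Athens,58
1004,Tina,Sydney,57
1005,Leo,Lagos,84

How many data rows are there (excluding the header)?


Counting rows (excluding header):
Header: id,name,city,score
Data rows: 6

ANSWER: 6


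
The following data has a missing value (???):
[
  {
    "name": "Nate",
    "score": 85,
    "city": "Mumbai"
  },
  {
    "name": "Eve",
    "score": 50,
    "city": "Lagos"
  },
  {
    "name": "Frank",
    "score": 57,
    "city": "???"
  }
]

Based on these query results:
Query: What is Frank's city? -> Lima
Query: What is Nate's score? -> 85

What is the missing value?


The missing value is Frank's city
From query: Frank's city = Lima

ANSWER: Lima


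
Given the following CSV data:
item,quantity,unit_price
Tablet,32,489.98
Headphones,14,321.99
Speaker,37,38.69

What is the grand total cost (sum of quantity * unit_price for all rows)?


Computing row totals:
  Tablet: 32 * 489.98 = 15679.36
  Headphones: 14 * 321.99 = 4507.86
  Speaker: 37 * 38.69 = 1431.53
Grand total = 15679.36 + 4507.86 + 1431.53 = 21618.75

ANSWER: 21618.75


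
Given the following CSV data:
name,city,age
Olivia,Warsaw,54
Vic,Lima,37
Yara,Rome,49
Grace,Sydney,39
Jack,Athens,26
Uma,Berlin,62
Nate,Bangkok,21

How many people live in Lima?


Scanning city column for 'Lima':
  Row 2: Vic -> MATCH
Total matches: 1

ANSWER: 1


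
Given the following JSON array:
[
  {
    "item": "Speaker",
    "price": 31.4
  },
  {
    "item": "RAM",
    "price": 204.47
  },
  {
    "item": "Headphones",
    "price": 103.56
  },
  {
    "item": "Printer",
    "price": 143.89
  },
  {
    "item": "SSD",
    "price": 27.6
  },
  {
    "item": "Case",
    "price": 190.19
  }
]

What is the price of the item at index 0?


Array index 0 -> Speaker
price = 31.4

ANSWER: 31.4


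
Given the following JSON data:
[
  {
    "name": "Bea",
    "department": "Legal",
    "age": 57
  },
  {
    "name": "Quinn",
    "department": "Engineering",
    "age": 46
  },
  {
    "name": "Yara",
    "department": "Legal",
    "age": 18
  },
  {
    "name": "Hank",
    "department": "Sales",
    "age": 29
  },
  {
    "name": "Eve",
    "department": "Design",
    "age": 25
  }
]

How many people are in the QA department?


Scanning records for department = QA
  No matches found
Count: 0

ANSWER: 0


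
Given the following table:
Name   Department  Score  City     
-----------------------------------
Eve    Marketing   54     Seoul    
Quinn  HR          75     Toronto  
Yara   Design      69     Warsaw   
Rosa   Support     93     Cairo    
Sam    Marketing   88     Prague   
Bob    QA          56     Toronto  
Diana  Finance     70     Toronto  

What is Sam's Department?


Row 5: Sam
Department = Marketing

ANSWER: Marketing


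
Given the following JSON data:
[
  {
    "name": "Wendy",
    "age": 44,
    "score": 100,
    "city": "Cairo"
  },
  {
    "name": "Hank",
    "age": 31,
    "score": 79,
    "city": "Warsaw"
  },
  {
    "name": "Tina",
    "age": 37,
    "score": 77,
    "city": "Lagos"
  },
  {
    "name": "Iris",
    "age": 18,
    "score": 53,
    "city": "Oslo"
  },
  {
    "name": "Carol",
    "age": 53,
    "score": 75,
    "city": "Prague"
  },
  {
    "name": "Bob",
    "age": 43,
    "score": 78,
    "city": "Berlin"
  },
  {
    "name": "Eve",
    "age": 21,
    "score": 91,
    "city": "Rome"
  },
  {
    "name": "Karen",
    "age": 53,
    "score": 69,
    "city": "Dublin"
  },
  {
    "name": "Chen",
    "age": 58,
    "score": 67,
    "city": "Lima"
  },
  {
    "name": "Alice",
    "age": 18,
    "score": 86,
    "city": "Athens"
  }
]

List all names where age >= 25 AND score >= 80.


Checking both conditions:
  Wendy (age=44, score=100) -> YES
  Hank (age=31, score=79) -> no
  Tina (age=37, score=77) -> no
  Iris (age=18, score=53) -> no
  Carol (age=53, score=75) -> no
  Bob (age=43, score=78) -> no
  Eve (age=21, score=91) -> no
  Karen (age=53, score=69) -> no
  Chen (age=58, score=67) -> no
  Alice (age=18, score=86) -> no


ANSWER: Wendy


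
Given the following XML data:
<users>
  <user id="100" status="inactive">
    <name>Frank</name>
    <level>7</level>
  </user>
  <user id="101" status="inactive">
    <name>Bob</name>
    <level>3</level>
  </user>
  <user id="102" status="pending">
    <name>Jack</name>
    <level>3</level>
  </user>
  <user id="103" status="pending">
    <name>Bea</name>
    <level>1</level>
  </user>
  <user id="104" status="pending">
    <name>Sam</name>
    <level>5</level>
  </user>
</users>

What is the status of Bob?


Finding user with name = Bob
user id="101" status="inactive"

ANSWER: inactive


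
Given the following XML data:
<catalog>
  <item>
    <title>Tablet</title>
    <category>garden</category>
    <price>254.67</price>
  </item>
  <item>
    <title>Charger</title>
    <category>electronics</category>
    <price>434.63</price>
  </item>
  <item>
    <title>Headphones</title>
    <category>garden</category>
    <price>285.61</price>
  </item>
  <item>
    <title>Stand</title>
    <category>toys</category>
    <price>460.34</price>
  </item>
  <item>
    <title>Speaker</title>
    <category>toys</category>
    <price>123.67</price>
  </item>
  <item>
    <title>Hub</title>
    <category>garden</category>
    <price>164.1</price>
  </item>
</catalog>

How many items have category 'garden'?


Scanning <item> elements for <category>garden</category>:
  Item 1: Tablet -> MATCH
  Item 3: Headphones -> MATCH
  Item 6: Hub -> MATCH
Count: 3

ANSWER: 3


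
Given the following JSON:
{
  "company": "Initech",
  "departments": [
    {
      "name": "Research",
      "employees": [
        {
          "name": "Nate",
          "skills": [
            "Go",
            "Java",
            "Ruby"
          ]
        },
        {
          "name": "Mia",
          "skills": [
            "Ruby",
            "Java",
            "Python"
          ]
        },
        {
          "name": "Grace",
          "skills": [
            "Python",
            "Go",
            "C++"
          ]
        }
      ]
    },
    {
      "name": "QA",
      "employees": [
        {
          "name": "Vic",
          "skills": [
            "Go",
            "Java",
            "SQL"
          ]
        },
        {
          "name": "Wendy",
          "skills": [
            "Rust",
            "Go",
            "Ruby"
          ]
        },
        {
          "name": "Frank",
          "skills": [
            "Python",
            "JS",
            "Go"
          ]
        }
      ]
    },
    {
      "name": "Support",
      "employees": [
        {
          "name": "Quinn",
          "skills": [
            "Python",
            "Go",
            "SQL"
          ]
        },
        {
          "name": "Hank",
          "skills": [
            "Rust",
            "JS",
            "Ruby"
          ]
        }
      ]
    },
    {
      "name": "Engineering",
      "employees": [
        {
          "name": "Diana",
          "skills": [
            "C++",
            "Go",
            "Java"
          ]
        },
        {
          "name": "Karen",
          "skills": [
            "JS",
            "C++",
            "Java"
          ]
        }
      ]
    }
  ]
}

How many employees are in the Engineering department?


Path: departments[3].employees
Count: 2

ANSWER: 2


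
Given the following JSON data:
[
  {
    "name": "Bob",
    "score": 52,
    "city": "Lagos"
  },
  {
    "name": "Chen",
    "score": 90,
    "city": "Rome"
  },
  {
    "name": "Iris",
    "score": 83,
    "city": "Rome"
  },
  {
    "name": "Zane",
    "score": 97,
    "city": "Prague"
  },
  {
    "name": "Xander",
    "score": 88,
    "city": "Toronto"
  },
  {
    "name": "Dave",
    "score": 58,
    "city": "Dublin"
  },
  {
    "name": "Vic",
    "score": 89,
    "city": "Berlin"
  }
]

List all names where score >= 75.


Filtering records where score >= 75:
  Bob (score=52) -> no
  Chen (score=90) -> YES
  Iris (score=83) -> YES
  Zane (score=97) -> YES
  Xander (score=88) -> YES
  Dave (score=58) -> no
  Vic (score=89) -> YES


ANSWER: Chen, Iris, Zane, Xander, Vic


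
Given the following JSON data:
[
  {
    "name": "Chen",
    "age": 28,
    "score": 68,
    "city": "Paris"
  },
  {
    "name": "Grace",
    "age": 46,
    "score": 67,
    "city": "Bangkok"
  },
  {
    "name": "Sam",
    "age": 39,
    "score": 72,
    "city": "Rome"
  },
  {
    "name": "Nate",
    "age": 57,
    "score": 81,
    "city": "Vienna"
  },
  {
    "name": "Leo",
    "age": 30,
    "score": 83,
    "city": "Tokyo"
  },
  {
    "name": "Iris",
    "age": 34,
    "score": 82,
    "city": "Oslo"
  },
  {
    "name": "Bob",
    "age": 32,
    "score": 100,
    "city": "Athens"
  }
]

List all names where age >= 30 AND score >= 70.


Checking both conditions:
  Chen (age=28, score=68) -> no
  Grace (age=46, score=67) -> no
  Sam (age=39, score=72) -> YES
  Nate (age=57, score=81) -> YES
  Leo (age=30, score=83) -> YES
  Iris (age=34, score=82) -> YES
  Bob (age=32, score=100) -> YES


ANSWER: Sam, Nate, Leo, Iris, Bob


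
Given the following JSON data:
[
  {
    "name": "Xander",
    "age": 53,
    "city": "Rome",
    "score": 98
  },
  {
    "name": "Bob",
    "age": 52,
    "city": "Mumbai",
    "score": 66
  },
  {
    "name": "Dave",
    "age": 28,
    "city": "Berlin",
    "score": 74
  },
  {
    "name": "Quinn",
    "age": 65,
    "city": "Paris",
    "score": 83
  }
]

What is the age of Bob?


Looking up record where name = Bob
Record index: 1
Field 'age' = 52

ANSWER: 52


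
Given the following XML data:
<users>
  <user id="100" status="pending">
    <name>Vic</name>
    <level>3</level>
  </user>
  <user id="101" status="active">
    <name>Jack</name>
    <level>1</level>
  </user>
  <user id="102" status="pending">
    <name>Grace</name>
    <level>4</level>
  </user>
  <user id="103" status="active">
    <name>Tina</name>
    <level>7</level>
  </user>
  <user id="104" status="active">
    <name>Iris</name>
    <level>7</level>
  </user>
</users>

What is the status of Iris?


Finding user with name = Iris
user id="104" status="active"

ANSWER: active


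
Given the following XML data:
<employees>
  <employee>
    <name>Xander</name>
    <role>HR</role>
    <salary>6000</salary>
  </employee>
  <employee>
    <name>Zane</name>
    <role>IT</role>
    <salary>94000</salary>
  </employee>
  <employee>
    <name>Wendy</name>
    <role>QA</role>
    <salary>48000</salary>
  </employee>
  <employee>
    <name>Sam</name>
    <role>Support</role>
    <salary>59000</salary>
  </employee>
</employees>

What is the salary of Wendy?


Searching for <employee> with <name>Wendy</name>
Found at position 3
<salary>48000</salary>

ANSWER: 48000


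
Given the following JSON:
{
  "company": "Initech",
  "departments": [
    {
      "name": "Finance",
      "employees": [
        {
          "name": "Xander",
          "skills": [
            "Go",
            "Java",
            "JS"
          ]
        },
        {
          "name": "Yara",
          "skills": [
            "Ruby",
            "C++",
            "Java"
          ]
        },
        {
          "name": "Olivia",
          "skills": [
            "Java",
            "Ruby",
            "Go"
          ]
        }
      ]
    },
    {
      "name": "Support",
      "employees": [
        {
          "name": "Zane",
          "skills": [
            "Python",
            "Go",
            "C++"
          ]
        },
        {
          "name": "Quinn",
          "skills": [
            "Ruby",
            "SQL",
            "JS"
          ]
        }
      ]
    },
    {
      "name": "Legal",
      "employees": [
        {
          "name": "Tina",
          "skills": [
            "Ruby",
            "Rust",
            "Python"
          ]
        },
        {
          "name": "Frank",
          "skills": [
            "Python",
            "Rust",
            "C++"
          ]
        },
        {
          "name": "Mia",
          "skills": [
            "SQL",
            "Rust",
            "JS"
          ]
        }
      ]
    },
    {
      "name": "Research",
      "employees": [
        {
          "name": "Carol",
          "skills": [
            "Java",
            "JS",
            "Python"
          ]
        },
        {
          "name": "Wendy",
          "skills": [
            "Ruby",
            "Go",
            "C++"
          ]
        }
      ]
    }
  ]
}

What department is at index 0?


Path: departments[0].name
Value: Finance

ANSWER: Finance


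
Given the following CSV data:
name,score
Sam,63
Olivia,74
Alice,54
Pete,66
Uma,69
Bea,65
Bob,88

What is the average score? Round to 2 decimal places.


Scores: 63, 74, 54, 66, 69, 65, 88
Sum = 479
Count = 7
Average = 479 / 7 = 68.43

ANSWER: 68.43


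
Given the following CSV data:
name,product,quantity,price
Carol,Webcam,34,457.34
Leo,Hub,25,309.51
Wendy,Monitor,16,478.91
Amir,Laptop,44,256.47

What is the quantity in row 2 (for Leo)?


Row 2: Leo
Column 'quantity' = 25

ANSWER: 25


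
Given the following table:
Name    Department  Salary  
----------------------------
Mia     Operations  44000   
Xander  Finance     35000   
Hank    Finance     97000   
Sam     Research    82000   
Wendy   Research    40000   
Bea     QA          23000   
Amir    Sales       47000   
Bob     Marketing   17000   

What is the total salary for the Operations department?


Operations department members:
  Mia: 44000
Total = 44000 = 44000

ANSWER: 44000


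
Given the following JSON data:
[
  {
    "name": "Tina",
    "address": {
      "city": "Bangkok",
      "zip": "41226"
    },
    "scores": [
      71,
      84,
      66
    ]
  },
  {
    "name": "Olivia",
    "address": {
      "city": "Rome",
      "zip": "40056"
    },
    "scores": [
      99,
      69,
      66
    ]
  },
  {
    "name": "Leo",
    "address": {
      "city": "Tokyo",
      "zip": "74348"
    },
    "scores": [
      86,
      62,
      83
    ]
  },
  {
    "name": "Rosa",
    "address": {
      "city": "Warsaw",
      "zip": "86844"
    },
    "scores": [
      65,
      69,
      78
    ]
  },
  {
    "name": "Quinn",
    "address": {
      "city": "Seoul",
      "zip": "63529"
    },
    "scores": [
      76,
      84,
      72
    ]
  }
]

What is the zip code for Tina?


Path: records[0].address.zip
Value: 41226

ANSWER: 41226


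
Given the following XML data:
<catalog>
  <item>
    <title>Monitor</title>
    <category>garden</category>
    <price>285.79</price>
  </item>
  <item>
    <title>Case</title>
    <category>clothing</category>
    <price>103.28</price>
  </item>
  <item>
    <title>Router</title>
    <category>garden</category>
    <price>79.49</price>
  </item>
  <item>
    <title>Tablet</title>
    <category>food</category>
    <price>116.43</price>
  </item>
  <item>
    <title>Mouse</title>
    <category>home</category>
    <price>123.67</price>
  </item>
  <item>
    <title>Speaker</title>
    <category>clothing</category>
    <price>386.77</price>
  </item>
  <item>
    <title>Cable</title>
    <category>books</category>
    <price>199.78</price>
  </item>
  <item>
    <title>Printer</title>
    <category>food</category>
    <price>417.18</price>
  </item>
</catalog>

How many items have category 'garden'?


Scanning <item> elements for <category>garden</category>:
  Item 1: Monitor -> MATCH
  Item 3: Router -> MATCH
Count: 2

ANSWER: 2


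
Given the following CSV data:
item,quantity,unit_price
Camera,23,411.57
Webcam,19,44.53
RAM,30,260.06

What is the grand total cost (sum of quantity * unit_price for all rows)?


Computing row totals:
  Camera: 23 * 411.57 = 9466.11
  Webcam: 19 * 44.53 = 846.07
  RAM: 30 * 260.06 = 7801.8
Grand total = 9466.11 + 846.07 + 7801.8 = 18113.98

ANSWER: 18113.98


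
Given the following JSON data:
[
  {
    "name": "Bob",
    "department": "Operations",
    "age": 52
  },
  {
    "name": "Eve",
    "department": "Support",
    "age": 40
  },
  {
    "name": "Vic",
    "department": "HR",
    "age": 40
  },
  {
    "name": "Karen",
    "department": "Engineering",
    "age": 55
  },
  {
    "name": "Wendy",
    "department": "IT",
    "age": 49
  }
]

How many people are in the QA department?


Scanning records for department = QA
  No matches found
Count: 0

ANSWER: 0


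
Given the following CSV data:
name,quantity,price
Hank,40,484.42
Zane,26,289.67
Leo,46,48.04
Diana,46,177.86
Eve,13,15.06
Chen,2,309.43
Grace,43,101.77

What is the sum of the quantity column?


Values in 'quantity' column:
  Row 1: 40
  Row 2: 26
  Row 3: 46
  Row 4: 46
  Row 5: 13
  Row 6: 2
  Row 7: 43
Sum = 40 + 26 + 46 + 46 + 13 + 2 + 43 = 216

ANSWER: 216


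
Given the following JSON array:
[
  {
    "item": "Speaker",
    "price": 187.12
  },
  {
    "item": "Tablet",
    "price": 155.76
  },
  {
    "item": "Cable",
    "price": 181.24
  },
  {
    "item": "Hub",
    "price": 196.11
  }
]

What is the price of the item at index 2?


Array index 2 -> Cable
price = 181.24

ANSWER: 181.24


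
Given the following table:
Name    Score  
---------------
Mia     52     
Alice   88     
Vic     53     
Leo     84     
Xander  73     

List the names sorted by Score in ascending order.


Sorting by Score (ascending):
  Mia: 52
  Vic: 53
  Xander: 73
  Leo: 84
  Alice: 88


ANSWER: Mia, Vic, Xander, Leo, Alice


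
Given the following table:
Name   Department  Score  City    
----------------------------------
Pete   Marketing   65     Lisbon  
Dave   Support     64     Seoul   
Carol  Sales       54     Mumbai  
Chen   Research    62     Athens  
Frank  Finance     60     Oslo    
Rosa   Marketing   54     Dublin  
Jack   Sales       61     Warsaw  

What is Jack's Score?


Row 7: Jack
Score = 61

ANSWER: 61


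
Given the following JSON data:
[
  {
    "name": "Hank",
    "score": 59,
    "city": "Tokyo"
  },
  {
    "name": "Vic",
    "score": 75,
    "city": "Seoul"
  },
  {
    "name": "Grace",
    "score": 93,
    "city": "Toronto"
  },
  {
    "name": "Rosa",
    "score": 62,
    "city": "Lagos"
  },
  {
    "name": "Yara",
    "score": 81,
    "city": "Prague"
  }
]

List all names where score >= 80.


Filtering records where score >= 80:
  Hank (score=59) -> no
  Vic (score=75) -> no
  Grace (score=93) -> YES
  Rosa (score=62) -> no
  Yara (score=81) -> YES


ANSWER: Grace, Yara


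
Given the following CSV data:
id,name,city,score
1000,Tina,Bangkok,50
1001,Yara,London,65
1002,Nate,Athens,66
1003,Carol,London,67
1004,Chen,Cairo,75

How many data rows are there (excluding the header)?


Counting rows (excluding header):
Header: id,name,city,score
Data rows: 5

ANSWER: 5


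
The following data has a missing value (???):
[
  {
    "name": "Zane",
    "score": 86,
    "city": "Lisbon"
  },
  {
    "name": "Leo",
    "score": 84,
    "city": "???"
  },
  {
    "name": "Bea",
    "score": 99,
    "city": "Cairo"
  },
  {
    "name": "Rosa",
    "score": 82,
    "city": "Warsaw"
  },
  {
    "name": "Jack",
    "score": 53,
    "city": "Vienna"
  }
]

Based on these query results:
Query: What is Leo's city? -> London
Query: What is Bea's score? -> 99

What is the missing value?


The missing value is Leo's city
From query: Leo's city = London

ANSWER: London


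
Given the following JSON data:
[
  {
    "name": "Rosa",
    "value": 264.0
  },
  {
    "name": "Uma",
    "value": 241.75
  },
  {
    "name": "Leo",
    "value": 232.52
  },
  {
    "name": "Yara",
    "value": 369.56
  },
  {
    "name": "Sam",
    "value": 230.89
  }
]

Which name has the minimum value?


Comparing values:
  Rosa: 264.0
  Uma: 241.75
  Leo: 232.52
  Yara: 369.56
  Sam: 230.89
Minimum: Sam (230.89)

ANSWER: Sam


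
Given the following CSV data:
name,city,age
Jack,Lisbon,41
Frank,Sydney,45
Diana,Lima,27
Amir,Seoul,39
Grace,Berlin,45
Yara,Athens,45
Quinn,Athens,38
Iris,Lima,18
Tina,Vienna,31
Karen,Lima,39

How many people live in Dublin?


Scanning city column for 'Dublin':
Total matches: 0

ANSWER: 0


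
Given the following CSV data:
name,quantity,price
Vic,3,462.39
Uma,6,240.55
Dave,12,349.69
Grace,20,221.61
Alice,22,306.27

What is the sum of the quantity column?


Values in 'quantity' column:
  Row 1: 3
  Row 2: 6
  Row 3: 12
  Row 4: 20
  Row 5: 22
Sum = 3 + 6 + 12 + 20 + 22 = 63

ANSWER: 63


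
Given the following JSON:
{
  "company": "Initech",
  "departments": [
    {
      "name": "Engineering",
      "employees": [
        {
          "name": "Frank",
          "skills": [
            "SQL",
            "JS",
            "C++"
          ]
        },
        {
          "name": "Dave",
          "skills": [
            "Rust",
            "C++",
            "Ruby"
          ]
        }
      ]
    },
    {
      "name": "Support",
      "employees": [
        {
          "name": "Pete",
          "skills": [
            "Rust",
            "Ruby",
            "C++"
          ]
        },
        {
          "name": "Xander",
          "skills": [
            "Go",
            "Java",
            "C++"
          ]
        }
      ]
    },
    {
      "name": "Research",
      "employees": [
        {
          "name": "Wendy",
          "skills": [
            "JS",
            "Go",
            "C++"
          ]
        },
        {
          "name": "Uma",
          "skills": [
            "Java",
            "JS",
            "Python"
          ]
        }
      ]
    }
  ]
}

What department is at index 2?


Path: departments[2].name
Value: Research

ANSWER: Research


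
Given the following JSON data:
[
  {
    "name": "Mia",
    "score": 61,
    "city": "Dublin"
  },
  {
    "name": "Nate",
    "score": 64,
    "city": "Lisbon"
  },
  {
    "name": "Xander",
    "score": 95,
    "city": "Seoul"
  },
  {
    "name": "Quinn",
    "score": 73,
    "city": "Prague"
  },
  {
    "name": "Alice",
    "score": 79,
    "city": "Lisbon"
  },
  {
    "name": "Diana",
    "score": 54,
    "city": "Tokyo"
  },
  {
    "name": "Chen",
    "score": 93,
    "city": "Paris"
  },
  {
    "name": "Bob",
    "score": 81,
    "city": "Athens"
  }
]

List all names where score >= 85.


Filtering records where score >= 85:
  Mia (score=61) -> no
  Nate (score=64) -> no
  Xander (score=95) -> YES
  Quinn (score=73) -> no
  Alice (score=79) -> no
  Diana (score=54) -> no
  Chen (score=93) -> YES
  Bob (score=81) -> no


ANSWER: Xander, Chen


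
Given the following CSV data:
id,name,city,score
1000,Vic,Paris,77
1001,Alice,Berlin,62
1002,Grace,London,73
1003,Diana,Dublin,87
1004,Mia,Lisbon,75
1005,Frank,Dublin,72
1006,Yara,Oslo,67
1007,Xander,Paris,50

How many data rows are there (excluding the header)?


Counting rows (excluding header):
Header: id,name,city,score
Data rows: 8

ANSWER: 8
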